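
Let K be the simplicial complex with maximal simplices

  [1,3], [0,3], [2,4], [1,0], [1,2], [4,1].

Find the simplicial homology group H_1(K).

Take the total order 0 < 1 < 2 < 3 < 4 on the vertex set. Then K (dimension 1) consists of the simplices:

  0-simplices (5): [0], [1], [2], [3], [4]
  1-simplices (6): [0,1], [0,3], [1,2], [1,3], [1,4], [2,4]

Hence C_0 ≅ Z^5, C_1 ≅ Z^6.

Boundary ∂_1: C_1 → C_0 maps an edge to its endpoints' difference, ∂[p,q] = q − p.
The 5×6 boundary matrix has rank 4 and Smith normal form diag(1,1,1,1).

From H_k ≅ ker(∂_k) / im(∂_{k+1}) we obtain:

  H_1: rank ker ∂_1 − rank ∂_2 = (6 − 4) − 0 = 2, and there is no ∂_2, so H_1 = Z^2.

(K is a triangulation of a wedge of 2 circles.)

H_1 = Z^2.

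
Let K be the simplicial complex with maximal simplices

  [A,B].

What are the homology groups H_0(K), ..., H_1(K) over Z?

We work with the vertex ordering A < B. The simplices of K, each written with vertices in increasing order, are:

  0-simplices (2): A, B
  1-simplices (1): AB

Hence C_0 ≅ Z^2, C_1 ≅ Z^1.

Boundary ∂_1: C_1 → C_0 is given by ∂[p,q] = [q] − [p]. For instance
  ∂AB = B − A.
The resulting 2×1 matrix has rank 1, and its Smith normal form has invariant factors (1).

Reading off H_k = ker ∂_k / im ∂_{k+1}:

  H_0: rank C_0 − rank ∂_1 = 2 − 1 = 1, and the invariant factors of ∂_1 are all 1, so H_0 = Z.
  H_1: rank ker ∂_1 − rank ∂_2 = (1 − 1) − 0 = 0, and there is no ∂_2, so H_1 = 0.

H_0 = Z,  H_1 = 0.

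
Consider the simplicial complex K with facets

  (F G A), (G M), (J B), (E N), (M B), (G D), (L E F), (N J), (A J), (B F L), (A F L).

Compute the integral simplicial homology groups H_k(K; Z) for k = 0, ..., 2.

H_0 = Z,  H_1 = Z^3,  H_2 = 0.

Fix the vertex order A < B < D < E < F < G < J < L < M < N and write every simplex with vertices in increasing order. Then dim K = 2 and the simplices of K are:

  0-simplices (10): A, B, D, E, F, G, J, L, M, N
  1-simplices (16): AF, AG, AJ, AL, BF, BJ, BL, BM, DG, EF, EL, EN, FG, FL, GM, JN
  2-simplices (4): AFG, AFL, BFL, EFL

giving chain groups C_0 ≅ Z^10, C_1 ≅ Z^16, C_2 ≅ Z^4.

The boundary map ∂_1: C_1 → C_0 maps an edge to its endpoints' difference, ∂[p,q] = q − p.
The 10×16 boundary matrix has rank 9 and Smith normal form diag(1,1,1,1,1,1,1,1,1).

Boundary ∂_2: C_2 → C_1 sends each 2-simplex [p,q,r] to [q,r] − [p,r] + [p,q]. For instance
  ∂AFG = FG − AG + AF,
  ∂EFL = FL − EL + EF.
As a 16×4 matrix over Z this has rank 4, with invariant factors (1,1,1,1).

From H_k ≅ ker(∂_k) / im(∂_{k+1}) we obtain:

  H_0: rank C_0 − rank ∂_1 = 10 − 9 = 1, and the invariant factors of ∂_1 are all 1, so H_0 ≅ Z.
  H_1: rank ker ∂_1 − rank ∂_2 = (16 − 9) − 4 = 3, and the invariant factors of ∂_2 are all 1, so H_1 ≅ Z^3.
  H_2: rank ker ∂_2 − rank ∂_3 = (4 − 4) − 0 = 0, and there is no ∂_3, so H_2 ≅ 0.

As a check, the Euler characteristic is 10 − 16 + 4 = -2, which agrees with 1 − 3 + 0 = -2.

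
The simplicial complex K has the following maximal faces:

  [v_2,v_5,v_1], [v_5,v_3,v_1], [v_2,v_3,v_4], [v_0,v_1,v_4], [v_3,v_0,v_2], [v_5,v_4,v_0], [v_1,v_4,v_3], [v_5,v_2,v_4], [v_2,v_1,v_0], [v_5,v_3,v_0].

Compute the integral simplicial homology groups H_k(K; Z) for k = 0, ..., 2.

Order the vertices as v_0 < v_1 < v_2 < v_3 < v_4 < v_5. Listing each simplex with vertices in this order, K has dimension 2 with simplices:

  0-simplices (6): [v_0], [v_1], [v_2], [v_3], [v_4], [v_5]
  1-simplices (15): (15 of them)
  2-simplices (10): [v_0,v_1,v_2], [v_0,v_1,v_4], [v_0,v_2,v_3], [v_0,v_3,v_5], [v_0,v_4,v_5], [v_1,v_2,v_5], [v_1,v_3,v_4], [v_1,v_3,v_5], [v_2,v_3,v_4], [v_2,v_4,v_5]

giving chain groups C_0 ≅ Z^6, C_1 ≅ Z^15, C_2 ≅ Z^10.

The boundary map ∂_1: C_1 → C_0 is given by ∂[p,q] = [q] − [p]. For instance
  ∂[v_1,v_5] = [v_5] − [v_1].
The resulting 6×15 matrix has rank 5, and its Smith normal form has invariant factors (1,1,1,1,1).

The boundary map ∂_2: C_2 → C_1 sends each 2-simplex [p,q,r] to [q,r] − [p,r] + [p,q]. For instance
  ∂[v_2,v_4,v_5] = [v_4,v_5] − [v_2,v_5] + [v_2,v_4],
  ∂[v_1,v_3,v_5] = [v_3,v_5] − [v_1,v_5] + [v_1,v_3].
This gives a 15×10 integer matrix of rank 10; reducing to Smith normal form yields diagonal entries (1,1,1,1,1,1,1,1,1,2).

Now H_k = ker ∂_k / im ∂_{k+1}, so:

  H_0: rank C_0 − rank ∂_1 = 6 − 5 = 1, and the invariant factors of ∂_1 are all 1, so H_0 ≅ Z.
  H_1: rank ker ∂_1 − rank ∂_2 = (15 − 5) − 10 = 0, and ∂_2 has invariant factor 2 > 1, so H_1 ≅ Z/2Z.
  H_2: rank ker ∂_2 − rank ∂_3 = (10 − 10) − 0 = 0, and there is no ∂_3, so H_2 ≅ 0.

As a check, the Euler characteristic is 6 − 15 + 10 = 1, which agrees with 1 − 0 + 0 = 1.

H_0 = Z,  H_1 = Z/2Z,  H_2 = 0.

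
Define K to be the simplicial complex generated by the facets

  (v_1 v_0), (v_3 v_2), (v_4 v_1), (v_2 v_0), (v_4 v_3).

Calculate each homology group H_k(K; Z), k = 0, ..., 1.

We work with the vertex ordering v_0 < v_1 < v_2 < v_3 < v_4. The simplices of K, each written with vertices in increasing order, are:

  0-simplices (5): [v_0], [v_1], [v_2], [v_3], [v_4]
  1-simplices (5): [v_0,v_1], [v_0,v_2], [v_1,v_4], [v_2,v_3], [v_3,v_4]

so the chain groups are C_0 ≅ Z^5, C_1 ≅ Z^5.

Boundary ∂_1: C_1 → C_0 maps an edge to its endpoints' difference, ∂[p,q] = q − p.
The resulting 5×5 matrix has rank 4, and its Smith normal form has invariant factors (1,1,1,1).

Reading off H_k = ker ∂_k / im ∂_{k+1}:

  H_0: rank C_0 − rank ∂_1 = 5 − 4 = 1, and the invariant factors of ∂_1 are all 1, so H_0 ≅ Z.
  H_1: rank ker ∂_1 − rank ∂_2 = (5 − 4) − 0 = 1, and there is no ∂_2, so H_1 ≅ Z.

As a check, the Euler characteristic is 5 − 5 = 0, which agrees with 1 − 1 = 0.
(K is a triangulation of the circle S^1.)

H_0 ≅ Z,  H_1 ≅ Z.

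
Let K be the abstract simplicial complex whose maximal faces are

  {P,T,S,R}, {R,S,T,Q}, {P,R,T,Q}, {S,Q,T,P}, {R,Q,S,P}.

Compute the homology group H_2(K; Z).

H_2 = 0.

We work with the vertex ordering P < Q < R < S < T. The simplices of K, each written with vertices in increasing order, are:

  0-simplices (5): P, Q, R, S, T
  1-simplices (10): PQ, PR, PS, PT, QR, QS, QT, RS, RT, ST
  2-simplices (10): PQR, PQS, PQT, PRS, PRT, PST, QRS, QRT, QST, RST
  3-simplices (5): PQRS, PQRT, PQST, PRST, QRST

Hence C_0 ≅ Z^5, C_1 ≅ Z^10, C_2 ≅ Z^10, C_3 ≅ Z^5.

∂_1: C_1 → C_0 sends each edge [p,q] (with p < q) to q − p.
As a 5×10 matrix over Z this has rank 4, with invariant factors (1,1,1,1).

The boundary map ∂_2: C_2 → C_1 acts by ∂[p,q,r] = [q,r] − [p,r] + [p,q]. For instance
  ∂RST = ST − RT + RS,
  ∂PQT = QT − PT + PQ.
As a 10×10 matrix over Z this has rank 6, with invariant factors (1,1,1,1,1,1).

∂_3: C_3 → C_2 sends each 3-simplex σ to the alternating sum Σ_i (−1)^i (σ with its i-th vertex removed). For instance
  ∂PQRT = QRT − PRT + PQT − PQR,
  ∂PQRS = QRS − PRS + PQS − PQR.
The resulting 10×5 matrix has rank 4, and its Smith normal form has invariant factors (1,1,1,1).

Now H_k = ker ∂_k / im ∂_{k+1}, so:

  H_2: rank ker ∂_2 − rank ∂_3 = (10 − 6) − 4 = 0, and the invariant factors of ∂_3 are all 1, so H_2 ≅ 0.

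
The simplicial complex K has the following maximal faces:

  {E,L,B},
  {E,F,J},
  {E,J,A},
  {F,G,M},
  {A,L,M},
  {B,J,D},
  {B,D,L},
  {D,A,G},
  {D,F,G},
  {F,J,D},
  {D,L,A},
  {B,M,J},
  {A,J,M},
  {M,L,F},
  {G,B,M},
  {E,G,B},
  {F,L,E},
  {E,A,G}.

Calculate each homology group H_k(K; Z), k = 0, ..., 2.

H_0 ≅ Z,  H_1 ≅ Z^2,  H_2 ≅ Z.

Take the total order A < B < D < E < F < G < J < L < M on the vertex set. Then K (dimension 2) consists of the simplices:

  0-simplices (9): A, B, D, E, F, G, J, L, M
  1-simplices (27): AD, AE, AG, AJ, AL, AM, BD, BE, BG, BJ, BL, BM, DF, DG, DJ, DL, EF, EG, EJ, EL, FG, FJ, FL, FM, GM, JM, LM
  2-simplices (18): ADG, ADL, AEG, AEJ, AJM, ALM, BDJ, BDL, BEG, BEL, BGM, BJM, DFG, DFJ, EFJ, EFL, FGM, FLM

Hence C_0 ≅ Z^9, C_1 ≅ Z^27, C_2 ≅ Z^18.

The boundary map ∂_1: C_1 → C_0 sends each edge [p,q] (with p < q) to q − p.
As a 9×27 matrix over Z this has rank 8, with invariant factors (1,1,1,1,1,1,1,1).

The boundary map ∂_2: C_2 → C_1 acts by ∂[p,q,r] = [q,r] − [p,r] + [p,q]. For instance
  ∂ADL = DL − AL + AD,
  ∂BEG = EG − BG + BE.
The 27×18 boundary matrix has rank 17 and Smith normal form diag(1,1,1,1,1,1,1,1,1,1,1,1,1,1,1,1,1).

Computing H_k = (kernel of ∂_k) / (image of ∂_{k+1}):

  H_0: rank C_0 − rank ∂_1 = 9 − 8 = 1, and the invariant factors of ∂_1 are all 1, so H_0 ≅ Z.
  H_1: rank ker ∂_1 − rank ∂_2 = (27 − 8) − 17 = 2, and the invariant factors of ∂_2 are all 1, so H_1 ≅ Z^2.
  H_2: rank ker ∂_2 − rank ∂_3 = (18 − 17) − 0 = 1, and there is no ∂_3, so H_2 ≅ Z.

(K is a triangulation of the torus T^2.)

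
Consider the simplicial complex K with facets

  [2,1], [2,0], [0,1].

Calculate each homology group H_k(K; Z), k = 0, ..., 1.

H_0 = Z,  H_1 = Z.

Fix the vertex order 0 < 1 < 2 and write every simplex with vertices in increasing order. Then dim K = 1 and the simplices of K are:

  0-simplices (3): [0], [1], [2]
  1-simplices (3): [0,1], [0,2], [1,2]

so the chain groups are C_0 ≅ Z^3, C_1 ≅ Z^3.

∂_1: C_1 → C_0 sends each edge [p,q] (with p < q) to q − p.
The 3×3 boundary matrix has rank 2 and Smith normal form diag(1,1).

Computing H_k = (kernel of ∂_k) / (image of ∂_{k+1}):

  H_0: rank C_0 − rank ∂_1 = 3 − 2 = 1, and the invariant factors of ∂_1 are all 1, so H_0 ≅ Z.
  H_1: rank ker ∂_1 − rank ∂_2 = (3 − 2) − 0 = 1, and there is no ∂_2, so H_1 ≅ Z.

As a check, the Euler characteristic is 3 − 3 = 0, which agrees with 1 − 1 = 0.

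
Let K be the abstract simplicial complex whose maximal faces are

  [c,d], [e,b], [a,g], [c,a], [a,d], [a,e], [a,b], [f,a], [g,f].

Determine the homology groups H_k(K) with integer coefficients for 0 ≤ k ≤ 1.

We work with the vertex ordering a < b < c < d < e < f < g. The simplices of K, each written with vertices in increasing order, are:

  0-simplices (7): a, b, c, d, e, f, g
  1-simplices (9): ab, ac, ad, ae, af, ag, be, cd, fg

so the chain groups are C_0 ≅ Z^7, C_1 ≅ Z^9.

∂_1: C_1 → C_0 maps an edge to its endpoints' difference, ∂[p,q] = q − p.
The 7×9 boundary matrix has rank 6 and Smith normal form diag(1,1,1,1,1,1).

Reading off H_k = ker ∂_k / im ∂_{k+1}:

  H_0: rank C_0 − rank ∂_1 = 7 − 6 = 1, and the invariant factors of ∂_1 are all 1, so H_0 ≅ Z.
  H_1: rank ker ∂_1 − rank ∂_2 = (9 − 6) − 0 = 3, and there is no ∂_2, so H_1 ≅ Z^3.

(K is a triangulation of a wedge of 3 circles.)

H_0 = Z,  H_1 = Z^3.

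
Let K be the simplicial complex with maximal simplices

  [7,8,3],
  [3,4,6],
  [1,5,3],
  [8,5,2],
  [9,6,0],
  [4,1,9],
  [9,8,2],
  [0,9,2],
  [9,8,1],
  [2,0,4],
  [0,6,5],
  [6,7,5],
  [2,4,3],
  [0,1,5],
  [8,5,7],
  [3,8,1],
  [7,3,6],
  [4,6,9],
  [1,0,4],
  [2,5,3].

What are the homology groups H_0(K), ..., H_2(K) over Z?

We work with the vertex ordering 0 < 1 < 2 < 3 < 4 < 5 < 6 < 7 < 8 < 9. The simplices of K, each written with vertices in increasing order, are:

  0-simplices (10): [0], [1], [2], [3], [4], [5], [6], [7], [8], [9]
  1-simplices (30): (30 of them)
  2-simplices (20): (20 of them)

Hence C_0 ≅ Z^10, C_1 ≅ Z^30, C_2 ≅ Z^20.

The boundary map ∂_1: C_1 → C_0 sends each edge [p,q] (with p < q) to q − p. For instance
  ∂[1,9] = [9] − [1].
The resulting 10×30 matrix has rank 9, and its Smith normal form has invariant factors (1,1,1,1,1,1,1,1,1).

∂_2: C_2 → C_1 maps a triangle to the signed sum of its edges. For instance
  ∂[5,6,7] = [6,7] − [5,7] + [5,6],
  ∂[2,3,5] = [3,5] − [2,5] + [2,3].
The 30×20 boundary matrix has rank 20 and Smith normal form diag(1,1,1,1,1,1,1,1,1,1,1,1,1,1,1,1,1,1,1,2).

From H_k ≅ ker(∂_k) / im(∂_{k+1}) we obtain:

  H_0: rank C_0 − rank ∂_1 = 10 − 9 = 1, and the invariant factors of ∂_1 are all 1, so H_0 = Z.
  H_1: rank ker ∂_1 − rank ∂_2 = (30 − 9) − 20 = 1, and ∂_2 has invariant factor 2 > 1, so H_1 = Z ⊕ Z/2Z.
  H_2: rank ker ∂_2 − rank ∂_3 = (20 − 20) − 0 = 0, and there is no ∂_3, so H_2 = 0.

(K is a triangulation of the Klein bottle.)

H_0 ≅ Z,  H_1 ≅ Z ⊕ Z/2Z,  H_2 = 0.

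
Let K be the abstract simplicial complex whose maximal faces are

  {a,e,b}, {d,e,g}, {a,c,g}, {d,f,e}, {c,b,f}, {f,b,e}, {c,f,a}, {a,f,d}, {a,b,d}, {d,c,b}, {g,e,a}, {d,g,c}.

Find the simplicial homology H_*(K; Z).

Take the total order a < b < c < d < e < f < g on the vertex set. Then K (dimension 2) consists of the simplices:

  0-simplices (7): a, b, c, d, e, f, g
  1-simplices (18): ab, ac, ad, ae, af, ag, bc, bd, be, bf, cd, cf, cg, de, df, dg, ef, eg
  2-simplices (12): abd, abe, acf, acg, adf, aeg, bcd, bcf, bef, cdg, def, deg

giving chain groups C_0 ≅ Z^7, C_1 ≅ Z^18, C_2 ≅ Z^12.

The boundary map ∂_1: C_1 → C_0 maps an edge to its endpoints' difference, ∂[p,q] = q − p. For instance
  ∂cg = g − c.
This gives a 7×18 integer matrix of rank 6; reducing to Smith normal form yields diagonal entries (1,1,1,1,1,1).

∂_2: C_2 → C_1 acts by ∂[p,q,r] = [q,r] − [p,r] + [p,q]. For instance
  ∂aeg = eg − ag + ae,
  ∂acg = cg − ag + ac.
As a 18×12 matrix over Z this has rank 12, with invariant factors (1,1,1,1,1,1,1,1,1,1,1,2).

Now H_k = ker ∂_k / im ∂_{k+1}, so:

  H_0: rank C_0 − rank ∂_1 = 7 − 6 = 1, and the invariant factors of ∂_1 are all 1, so H_0 = Z.
  H_1: rank ker ∂_1 − rank ∂_2 = (18 − 6) − 12 = 0, and ∂_2 has invariant factor 2 > 1, so H_1 = Z/2.
  H_2: rank ker ∂_2 − rank ∂_3 = (12 − 12) − 0 = 0, and there is no ∂_3, so H_2 = 0.

As a check, the Euler characteristic is 7 − 18 + 12 = 1, which agrees with 1 − 0 + 0 = 1.

H_0 = Z,  H_1 = Z/2,  H_2 = 0.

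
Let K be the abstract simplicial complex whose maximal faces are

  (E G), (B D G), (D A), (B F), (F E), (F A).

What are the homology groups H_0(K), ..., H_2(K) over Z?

K has 6 vertices, 8 edges, 1 triangle.
rank ∂_0 = 0, rank ∂_1 = 5 ⇒ b_0 = 6 − 0 − 5 = 1; all invariant factors of ∂_1 are 1 so no torsion. So H_0 ≅ Z.
rank ∂_1 = 5, rank ∂_2 = 1 ⇒ b_1 = 8 − 5 − 1 = 2; all invariant factors of ∂_2 are 1 so no torsion. So H_1 ≅ Z^2.
rank ∂_2 = 1, rank ∂_3 = 0 ⇒ b_2 = 1 − 1 − 0 = 0. So H_2 ≅ 0.

H_0 ≅ Z,  H_1 ≅ Z^2,  H_2 = 0.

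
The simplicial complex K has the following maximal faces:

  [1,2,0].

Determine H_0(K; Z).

H_0 ≅ Z.

K has 3 vertices, 3 edges, 1 triangle.
rank ∂_0 = 0, rank ∂_1 = 2 ⇒ b_0 = 3 − 0 − 2 = 1; all invariant factors of ∂_1 are 1 so no torsion. So H_0 = Z.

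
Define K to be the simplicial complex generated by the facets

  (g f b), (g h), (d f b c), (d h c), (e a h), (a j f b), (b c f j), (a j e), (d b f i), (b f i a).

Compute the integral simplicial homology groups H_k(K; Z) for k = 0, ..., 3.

Take the total order a < b < c < d < e < f < g < h < i < j on the vertex set. Then K (dimension 3) consists of the simplices:

  0-simplices (10): a, b, c, d, e, f, g, h, i, j
  1-simplices (25): ab, ae, af, ah, ai, aj, bc, bd, bf, bg, bi, bj, cd, cf, ch, cj, df, dh, di, eh, ej, fg, fi, fj, gh
  2-simplices (19): abf, abi, abj, aeh, aej, afi, afj, bcd, bcf, bcj, bdf, bdi, bfg, bfi, bfj, cdf, cdh, cfj, dfi
  3-simplices (5): abfi, abfj, bcdf, bcfj, bdfi

so the chain groups are C_0 ≅ Z^10, C_1 ≅ Z^25, C_2 ≅ Z^19, C_3 ≅ Z^5.

∂_1: C_1 → C_0 sends each edge [p,q] (with p < q) to q − p. For instance
  ∂bd = d − b.
The resulting 10×25 matrix has rank 9, and its Smith normal form has invariant factors (1,1,1,1,1,1,1,1,1).

∂_2: C_2 → C_1 sends each 2-simplex [p,q,r] to [q,r] − [p,r] + [p,q]. For instance
  ∂afi = fi − ai + af,
  ∂cfj = fj − cj + cf.
As a 25×19 matrix over Z this has rank 14, with invariant factors (1,1,1,1,1,1,1,1,1,1,1,1,1,1).

The boundary map ∂_3: C_3 → C_2 sends each 3-simplex σ to the alternating sum Σ_i (−1)^i (σ with its i-th vertex removed). For instance
  ∂bcfj = cfj − bfj + bcj − bcf,
  ∂bdfi = dfi − bfi + bdi − bdf.
This gives a 19×5 integer matrix of rank 5; reducing to Smith normal form yields diagonal entries (1,1,1,1,1).

Computing H_k = (kernel of ∂_k) / (image of ∂_{k+1}):

  H_0: rank C_0 − rank ∂_1 = 10 − 9 = 1, and the invariant factors of ∂_1 are all 1, so H_0 = Z.
  H_1: rank ker ∂_1 − rank ∂_2 = (25 − 9) − 14 = 2, and the invariant factors of ∂_2 are all 1, so H_1 = Z^2.
  H_2: rank ker ∂_2 − rank ∂_3 = (19 − 14) − 5 = 0, and the invariant factors of ∂_3 are all 1, so H_2 = 0.
  H_3: rank ker ∂_3 − rank ∂_4 = (5 − 5) − 0 = 0, and there is no ∂_4, so H_3 = 0.

H_0 ≅ Z,  H_1 ≅ Z^2,  H_2 = 0,  H_3 = 0.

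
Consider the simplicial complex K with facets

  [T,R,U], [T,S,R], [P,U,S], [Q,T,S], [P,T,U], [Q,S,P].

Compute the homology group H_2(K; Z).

H_2 ≅ 0.

Take the total order P < Q < R < S < T < U on the vertex set. Then K (dimension 2) consists of the simplices:

  0-simplices (6): P, Q, R, S, T, U
  1-simplices (12): PQ, PS, PT, PU, QS, QT, RS, RT, RU, ST, SU, TU
  2-simplices (6): PQS, PSU, PTU, QST, RST, RTU

so the chain groups are C_0 ≅ Z^6, C_1 ≅ Z^12, C_2 ≅ Z^6.

∂_1: C_1 → C_0 maps an edge to its endpoints' difference, ∂[p,q] = q − p. For instance
  ∂PU = U − P.
The resulting 6×12 matrix has rank 5, and its Smith normal form has invariant factors (1,1,1,1,1).

∂_2: C_2 → C_1 sends each 2-simplex [p,q,r] to [q,r] − [p,r] + [p,q]. For instance
  ∂PTU = TU − PU + PT,
  ∂RST = ST − RT + RS.
As a 12×6 matrix over Z this has rank 6, with invariant factors (1,1,1,1,1,1).

From H_k ≅ ker(∂_k) / im(∂_{k+1}) we obtain:

  H_2: rank ker ∂_2 − rank ∂_3 = (6 − 6) − 0 = 0, and there is no ∂_3, so H_2 ≅ 0.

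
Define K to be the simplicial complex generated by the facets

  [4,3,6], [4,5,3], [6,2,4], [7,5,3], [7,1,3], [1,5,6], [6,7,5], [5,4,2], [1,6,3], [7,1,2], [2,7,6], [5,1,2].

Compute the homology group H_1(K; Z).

Fix the vertex order 1 < 2 < 3 < 4 < 5 < 6 < 7 and write every simplex with vertices in increasing order. Then dim K = 2 and the simplices of K are:

  0-simplices (7): [1], [2], [3], [4], [5], [6], [7]
  1-simplices (18): [1,2], [1,3], [1,5], [1,6], [1,7], [2,4], [2,5], [2,6], [2,7], [3,4], [3,5], [3,6], [3,7], [4,5], [4,6], [5,6], [5,7], [6,7]
  2-simplices (12): [1,2,5], [1,2,7], [1,3,6], [1,3,7], [1,5,6], [2,4,5], [2,4,6], [2,6,7], [3,4,5], [3,4,6], [3,5,7], [5,6,7]

Hence C_0 ≅ Z^7, C_1 ≅ Z^18, C_2 ≅ Z^12.

The boundary map ∂_1: C_1 → C_0 maps an edge to its endpoints' difference, ∂[p,q] = q − p. For instance
  ∂[1,6] = [6] − [1].
The resulting 7×18 matrix has rank 6, and its Smith normal form has invariant factors (1,1,1,1,1,1).

The boundary map ∂_2: C_2 → C_1 maps a triangle to the signed sum of its edges. For instance
  ∂[2,4,6] = [4,6] − [2,6] + [2,4],
  ∂[2,6,7] = [6,7] − [2,7] + [2,6].
The 18×12 boundary matrix has rank 12 and Smith normal form diag(1,1,1,1,1,1,1,1,1,1,1,2).

Computing H_k = (kernel of ∂_k) / (image of ∂_{k+1}):

  H_1: rank ker ∂_1 − rank ∂_2 = (18 − 6) − 12 = 0, and ∂_2 has invariant factor 2 > 1, so H_1 ≅ Z/2Z.

H_1 = Z/2Z.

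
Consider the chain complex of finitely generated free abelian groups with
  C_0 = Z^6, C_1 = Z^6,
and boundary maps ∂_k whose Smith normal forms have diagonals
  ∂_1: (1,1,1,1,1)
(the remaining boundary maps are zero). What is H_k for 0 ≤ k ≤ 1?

H_0: b_0 = 6 − 0 − 5 = 1; torsion from ∂_1 factors > 1: none. So H_0 = Z.
H_1: b_1 = 6 − 5 − 0 = 1; torsion from ∂_2 factors > 1: none. So H_1 = Z.

H_0 = Z,  H_1 = Z.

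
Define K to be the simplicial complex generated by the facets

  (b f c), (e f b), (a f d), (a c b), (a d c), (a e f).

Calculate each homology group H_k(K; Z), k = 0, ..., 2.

Order the vertices as a < b < c < d < e < f. Listing each simplex with vertices in this order, K has dimension 2 with simplices:

  0-simplices (6): a, b, c, d, e, f
  1-simplices (12): ab, ac, ad, ae, af, bc, be, bf, cd, cf, df, ef
  2-simplices (6): abc, acd, adf, aef, bcf, bef

so the chain groups are C_0 ≅ Z^6, C_1 ≅ Z^12, C_2 ≅ Z^6.

∂_1: C_1 → C_0 is given by ∂[p,q] = [q] − [p].
As a 6×12 matrix over Z this has rank 5, with invariant factors (1,1,1,1,1).

∂_2: C_2 → C_1 acts by ∂[p,q,r] = [q,r] − [p,r] + [p,q]. For instance
  ∂abc = bc − ac + ab,
  ∂bef = ef − bf + be.
The 12×6 boundary matrix has rank 6 and Smith normal form diag(1,1,1,1,1,1).

From H_k ≅ ker(∂_k) / im(∂_{k+1}) we obtain:

  H_0: rank C_0 − rank ∂_1 = 6 − 5 = 1, and the invariant factors of ∂_1 are all 1, so H_0 = Z.
  H_1: rank ker ∂_1 − rank ∂_2 = (12 − 5) − 6 = 1, and the invariant factors of ∂_2 are all 1, so H_1 = Z.
  H_2: rank ker ∂_2 − rank ∂_3 = (6 − 6) − 0 = 0, and there is no ∂_3, so H_2 = 0.

H_0 ≅ Z,  H_1 ≅ Z,  H_2 = 0.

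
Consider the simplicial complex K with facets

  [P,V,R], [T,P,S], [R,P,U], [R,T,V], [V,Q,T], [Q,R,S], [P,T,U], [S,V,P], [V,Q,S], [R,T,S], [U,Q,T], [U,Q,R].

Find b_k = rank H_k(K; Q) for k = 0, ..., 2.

We work with the vertex ordering P < Q < R < S < T < U < V. The simplices of K, each written with vertices in increasing order, are:

  0-simplices (7): P, Q, R, S, T, U, V
  1-simplices (18): PR, PS, PT, PU, PV, QR, QS, QT, QU, QV, RS, RT, RU, RV, ST, SV, TU, TV
  2-simplices (12): PRU, PRV, PST, PSV, PTU, QRS, QRU, QSV, QTU, QTV, RST, RTV

Hence C_0 ≅ Z^7, C_1 ≅ Z^18, C_2 ≅ Z^12.

∂_1: C_1 → C_0 is given by ∂[p,q] = [q] − [p].
This gives a 7×18 integer matrix of rank 6; reducing to Smith normal form yields diagonal entries (1,1,1,1,1,1).

The boundary map ∂_2: C_2 → C_1 sends each 2-simplex [p,q,r] to [q,r] − [p,r] + [p,q]. For instance
  ∂QTV = TV − QV + QT,
  ∂RTV = TV − RV + RT.
As a 18×12 matrix over Z this has rank 12, with invariant factors (1,1,1,1,1,1,1,1,1,1,1,2).

From H_k ≅ ker(∂_k) / im(∂_{k+1}) we obtain:

  H_0: rank C_0 − rank ∂_1 = 7 − 6 = 1, and the invariant factors of ∂_1 are all 1, so H_0 = Z.
  H_1: rank ker ∂_1 − rank ∂_2 = (18 − 6) − 12 = 0, and ∂_2 has invariant factor 2 > 1, so H_1 = Z/2Z.
  H_2: rank ker ∂_2 − rank ∂_3 = (12 − 12) − 0 = 0, and there is no ∂_3, so H_2 = 0.

Hence the Betti numbers are b_0 = 1, b_1 = 0, b_2 = 0.

b_0 = 1, b_1 = 0, b_2 = 0.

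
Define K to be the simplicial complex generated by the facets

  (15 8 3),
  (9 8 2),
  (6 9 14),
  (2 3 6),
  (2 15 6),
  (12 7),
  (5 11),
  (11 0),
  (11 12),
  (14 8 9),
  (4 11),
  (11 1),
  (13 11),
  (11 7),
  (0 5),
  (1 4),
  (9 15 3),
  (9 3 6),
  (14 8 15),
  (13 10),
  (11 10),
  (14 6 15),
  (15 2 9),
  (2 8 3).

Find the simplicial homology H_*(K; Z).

Take the total order 0 < 1 < 2 < 3 < 4 < 5 < 6 < 7 < 8 < 9 < 10 < 11 < 12 < 13 < 14 < 15 on the vertex set. Then K (dimension 2) consists of the simplices:

  0-simplices (16): [0], [1], [2], [3], [4], [5], [6], [7], [8], [9], [10], [11], [12], [13], [14], [15]
  1-simplices (30): (30 of them)
  2-simplices (12): [2,3,6], [2,3,8], [2,6,15], [2,8,9], [2,9,15], [3,6,9], [3,8,15], [3,9,15], [6,9,14], [6,14,15], [8,9,14], [8,14,15]

giving chain groups C_0 ≅ Z^16, C_1 ≅ Z^30, C_2 ≅ Z^12.

∂_1: C_1 → C_0 maps an edge to its endpoints' difference, ∂[p,q] = q − p.
This gives a 16×30 integer matrix of rank 14; reducing to Smith normal form yields diagonal entries (1,1,1,1,1,1,1,1,1,1,1,1,1,1).

Boundary ∂_2: C_2 → C_1 acts by ∂[p,q,r] = [q,r] − [p,r] + [p,q]. For instance
  ∂[3,8,15] = [8,15] − [3,15] + [3,8],
  ∂[6,14,15] = [14,15] − [6,15] + [6,14].
This gives a 30×12 integer matrix of rank 12; reducing to Smith normal form yields diagonal entries (1,1,1,1,1,1,1,1,1,1,1,2).

Reading off H_k = ker ∂_k / im ∂_{k+1}:

  H_0: rank C_0 − rank ∂_1 = 16 − 14 = 2, and the invariant factors of ∂_1 are all 1, so H_0 ≅ Z^2.
  H_1: rank ker ∂_1 − rank ∂_2 = (30 − 14) − 12 = 4, and ∂_2 has invariant factor 2 > 1, so H_1 ≅ Z^4 ⊕ Z_2.
  H_2: rank ker ∂_2 − rank ∂_3 = (12 − 12) − 0 = 0, and there is no ∂_3, so H_2 ≅ 0.

(K is a triangulation of the disjoint union of the real projective plane RP^2 and a wedge of 4 circles.)

H_0 ≅ Z^2,  H_1 ≅ Z^4 ⊕ Z_2,  H_2 = 0.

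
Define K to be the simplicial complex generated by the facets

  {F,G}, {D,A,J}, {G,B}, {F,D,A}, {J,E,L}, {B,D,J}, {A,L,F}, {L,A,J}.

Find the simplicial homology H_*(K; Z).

H_0 = Z,  H_1 = Z,  H_2 = 0.

We work with the vertex ordering A < B < D < E < F < G < J < L. The simplices of K, each written with vertices in increasing order, are:

  0-simplices (8): A, B, D, E, F, G, J, L
  1-simplices (14): AD, AF, AJ, AL, BD, BG, BJ, DF, DJ, EJ, EL, FG, FL, JL
  2-simplices (6): ADF, ADJ, AFL, AJL, BDJ, EJL

so the chain groups are C_0 ≅ Z^8, C_1 ≅ Z^14, C_2 ≅ Z^6.

The boundary map ∂_1: C_1 → C_0 is given by ∂[p,q] = [q] − [p]. For instance
  ∂EJ = J − E.
The 8×14 boundary matrix has rank 7 and Smith normal form diag(1,1,1,1,1,1,1).

Boundary ∂_2: C_2 → C_1 maps a triangle to the signed sum of its edges. For instance
  ∂AFL = FL − AL + AF,
  ∂ADF = DF − AF + AD.
The 14×6 boundary matrix has rank 6 and Smith normal form diag(1,1,1,1,1,1).

Computing H_k = (kernel of ∂_k) / (image of ∂_{k+1}):

  H_0: rank C_0 − rank ∂_1 = 8 − 7 = 1, and the invariant factors of ∂_1 are all 1, so H_0 ≅ Z.
  H_1: rank ker ∂_1 − rank ∂_2 = (14 − 7) − 6 = 1, and the invariant factors of ∂_2 are all 1, so H_1 ≅ Z.
  H_2: rank ker ∂_2 − rank ∂_3 = (6 − 6) − 0 = 0, and there is no ∂_3, so H_2 ≅ 0.

As a check, the Euler characteristic is 8 − 14 + 6 = 0, which agrees with 1 − 1 + 0 = 0.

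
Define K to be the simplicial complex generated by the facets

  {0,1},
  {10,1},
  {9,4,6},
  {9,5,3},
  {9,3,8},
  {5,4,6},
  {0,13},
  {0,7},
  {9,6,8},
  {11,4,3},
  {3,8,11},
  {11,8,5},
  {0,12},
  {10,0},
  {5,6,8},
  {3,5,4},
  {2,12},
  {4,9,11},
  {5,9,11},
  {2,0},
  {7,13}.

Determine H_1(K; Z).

We work with the vertex ordering 0 < 1 < 2 < 3 < 4 < 5 < 6 < 7 < 8 < 9 < 10 < 11 < 12 < 13. The simplices of K, each written with vertices in increasing order, are:

  0-simplices (14): [0], [1], [2], [3], [4], [5], [6], [7], [8], [9], [10], [11], [12], [13]
  1-simplices (27): (27 of them)
  2-simplices (12): [3,4,5], [3,4,11], [3,5,9], [3,8,9], [3,8,11], [4,5,6], [4,6,9], [4,9,11], [5,6,8], [5,8,11], [5,9,11], [6,8,9]

so the chain groups are C_0 ≅ Z^14, C_1 ≅ Z^27, C_2 ≅ Z^12.

Boundary ∂_1: C_1 → C_0 sends each edge [p,q] (with p < q) to q − p. For instance
  ∂[4,9] = [9] − [4].
As a 14×27 matrix over Z this has rank 12, with invariant factors (1,1,1,1,1,1,1,1,1,1,1,1).

∂_2: C_2 → C_1 sends each 2-simplex [p,q,r] to [q,r] − [p,r] + [p,q]. For instance
  ∂[3,4,5] = [4,5] − [3,5] + [3,4],
  ∂[4,6,9] = [6,9] − [4,9] + [4,6].
The resulting 27×12 matrix has rank 12, and its Smith normal form has invariant factors (1,1,1,1,1,1,1,1,1,1,1,2).

From H_k ≅ ker(∂_k) / im(∂_{k+1}) we obtain:

  H_1: rank ker ∂_1 − rank ∂_2 = (27 − 12) − 12 = 3, and ∂_2 has invariant factor 2 > 1, so H_1 = Z^3 × Z/2.

(K is a triangulation of the disjoint union of a wedge of 3 circles and the real projective plane RP^2.)

H_1 = Z^3 × Z/2.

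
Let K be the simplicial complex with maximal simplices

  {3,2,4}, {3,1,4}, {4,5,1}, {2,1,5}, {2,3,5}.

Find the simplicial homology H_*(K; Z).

Fix the vertex order 1 < 2 < 3 < 4 < 5 and write every simplex with vertices in increasing order. Then dim K = 2 and the simplices of K are:

  0-simplices (5): [1], [2], [3], [4], [5]
  1-simplices (10): [1,2], [1,3], [1,4], [1,5], [2,3], [2,4], [2,5], [3,4], [3,5], [4,5]
  2-simplices (5): [1,2,5], [1,3,4], [1,4,5], [2,3,4], [2,3,5]

so the chain groups are C_0 ≅ Z^5, C_1 ≅ Z^10, C_2 ≅ Z^5.

∂_1: C_1 → C_0 sends each edge [p,q] (with p < q) to q − p. For instance
  ∂[2,5] = [5] − [2].
The 5×10 boundary matrix has rank 4 and Smith normal form diag(1,1,1,1).

∂_2: C_2 → C_1 sends each 2-simplex [p,q,r] to [q,r] − [p,r] + [p,q]. For instance
  ∂[2,3,5] = [3,5] − [2,5] + [2,3],
  ∂[1,3,4] = [3,4] − [1,4] + [1,3].
The resulting 10×5 matrix has rank 5, and its Smith normal form has invariant factors (1,1,1,1,1).

Now H_k = ker ∂_k / im ∂_{k+1}, so:

  H_0: rank C_0 − rank ∂_1 = 5 − 4 = 1, and the invariant factors of ∂_1 are all 1, so H_0 = Z.
  H_1: rank ker ∂_1 − rank ∂_2 = (10 − 4) − 5 = 1, and the invariant factors of ∂_2 are all 1, so H_1 = Z.
  H_2: rank ker ∂_2 − rank ∂_3 = (5 − 5) − 0 = 0, and there is no ∂_3, so H_2 = 0.

As a check, the Euler characteristic is 5 − 10 + 5 = 0, which agrees with 1 − 1 + 0 = 0.

H_0 = Z,  H_1 = Z,  H_2 = 0.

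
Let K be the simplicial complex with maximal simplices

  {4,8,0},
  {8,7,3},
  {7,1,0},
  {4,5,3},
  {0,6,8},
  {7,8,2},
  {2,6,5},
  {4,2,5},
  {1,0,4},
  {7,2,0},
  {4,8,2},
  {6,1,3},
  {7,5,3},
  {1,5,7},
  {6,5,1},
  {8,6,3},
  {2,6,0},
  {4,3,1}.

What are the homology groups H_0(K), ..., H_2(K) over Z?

H_0 = Z,  H_1 = Z × Z/2,  H_2 = 0.

K has 9 vertices, 27 edges, 18 triangles.
rank ∂_0 = 0, rank ∂_1 = 8 ⇒ b_0 = 9 − 0 − 8 = 1; all invariant factors of ∂_1 are 1 so no torsion. So H_0 ≅ Z.
rank ∂_1 = 8, rank ∂_2 = 18 ⇒ b_1 = 27 − 8 − 18 = 1; ∂_2 has invariant factor(s) [2] giving torsion. So H_1 ≅ Z × Z/2.
rank ∂_2 = 18, rank ∂_3 = 0 ⇒ b_2 = 18 − 18 − 0 = 0. So H_2 ≅ 0.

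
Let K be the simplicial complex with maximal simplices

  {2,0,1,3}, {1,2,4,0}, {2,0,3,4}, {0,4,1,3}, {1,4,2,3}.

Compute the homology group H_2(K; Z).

H_2 = 0.

Take the total order 0 < 1 < 2 < 3 < 4 on the vertex set. Then K (dimension 3) consists of the simplices:

  0-simplices (5): [0], [1], [2], [3], [4]
  1-simplices (10): [0,1], [0,2], [0,3], [0,4], [1,2], [1,3], [1,4], [2,3], [2,4], [3,4]
  2-simplices (10): [0,1,2], [0,1,3], [0,1,4], [0,2,3], [0,2,4], [0,3,4], [1,2,3], [1,2,4], [1,3,4], [2,3,4]
  3-simplices (5): [0,1,2,3], [0,1,2,4], [0,1,3,4], [0,2,3,4], [1,2,3,4]

so the chain groups are C_0 ≅ Z^5, C_1 ≅ Z^10, C_2 ≅ Z^10, C_3 ≅ Z^5.

Boundary ∂_1: C_1 → C_0 sends each edge [p,q] (with p < q) to q − p.
This gives a 5×10 integer matrix of rank 4; reducing to Smith normal form yields diagonal entries (1,1,1,1).

The boundary map ∂_2: C_2 → C_1 maps a triangle to the signed sum of its edges. For instance
  ∂[1,3,4] = [3,4] − [1,4] + [1,3],
  ∂[1,2,3] = [2,3] − [1,3] + [1,2].
As a 10×10 matrix over Z this has rank 6, with invariant factors (1,1,1,1,1,1).

Boundary ∂_3: C_3 → C_2 sends each 3-simplex σ to the alternating sum Σ_i (−1)^i (σ with its i-th vertex removed). For instance
  ∂[1,2,3,4] = [2,3,4] − [1,3,4] + [1,2,4] − [1,2,3],
  ∂[0,1,2,4] = [1,2,4] − [0,2,4] + [0,1,4] − [0,1,2].
The 10×5 boundary matrix has rank 4 and Smith normal form diag(1,1,1,1).

Now H_k = ker ∂_k / im ∂_{k+1}, so:

  H_2: rank ker ∂_2 − rank ∂_3 = (10 − 6) − 4 = 0, and the invariant factors of ∂_3 are all 1, so H_2 = 0.

(K is a triangulation of the 3-sphere S^3.)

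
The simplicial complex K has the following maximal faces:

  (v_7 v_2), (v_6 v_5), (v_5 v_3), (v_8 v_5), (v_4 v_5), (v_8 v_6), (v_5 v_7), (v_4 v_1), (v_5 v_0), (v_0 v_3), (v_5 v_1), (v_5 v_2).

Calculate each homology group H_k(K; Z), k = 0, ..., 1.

Order the vertices as v_0 < v_1 < v_2 < v_3 < v_4 < v_5 < v_6 < v_7 < v_8. Listing each simplex with vertices in this order, K has dimension 1 with simplices:

  0-simplices (9): [v_0], [v_1], [v_2], [v_3], [v_4], [v_5], [v_6], [v_7], [v_8]
  1-simplices (12): [v_0,v_3], [v_0,v_5], [v_1,v_4], [v_1,v_5], [v_2,v_5], [v_2,v_7], [v_3,v_5], [v_4,v_5], [v_5,v_6], [v_5,v_7], [v_5,v_8], [v_6,v_8]

Hence C_0 ≅ Z^9, C_1 ≅ Z^12.

∂_1: C_1 → C_0 is given by ∂[p,q] = [q] − [p]. For instance
  ∂[v_5,v_6] = [v_6] − [v_5].
The resulting 9×12 matrix has rank 8, and its Smith normal form has invariant factors (1,1,1,1,1,1,1,1).

Now H_k = ker ∂_k / im ∂_{k+1}, so:

  H_0: rank C_0 − rank ∂_1 = 9 − 8 = 1, and the invariant factors of ∂_1 are all 1, so H_0 ≅ Z.
  H_1: rank ker ∂_1 − rank ∂_2 = (12 − 8) − 0 = 4, and there is no ∂_2, so H_1 ≅ Z^4.

(K is a triangulation of a wedge of 4 circles.)

H_0 = Z,  H_1 = Z^4.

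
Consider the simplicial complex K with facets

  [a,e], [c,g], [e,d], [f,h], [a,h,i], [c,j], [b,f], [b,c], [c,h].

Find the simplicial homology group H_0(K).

H_0 = Z.

Order the vertices as a < b < c < d < e < f < g < h < i < j. Listing each simplex with vertices in this order, K has dimension 2 with simplices:

  0-simplices (10): a, b, c, d, e, f, g, h, i, j
  1-simplices (11): ae, ah, ai, bc, bf, cg, ch, cj, de, fh, hi
  2-simplices (1): ahi

giving chain groups C_0 ≅ Z^10, C_1 ≅ Z^11, C_2 ≅ Z^1.

The boundary map ∂_1: C_1 → C_0 sends each edge [p,q] (with p < q) to q − p.
As a 10×11 matrix over Z this has rank 9, with invariant factors (1,1,1,1,1,1,1,1,1).

The boundary map ∂_2: C_2 → C_1 acts by ∂[p,q,r] = [q,r] − [p,r] + [p,q]. For instance
  ∂ahi = hi − ai + ah.
The resulting 11×1 matrix has rank 1, and its Smith normal form has invariant factors (1).

Reading off H_k = ker ∂_k / im ∂_{k+1}:

  H_0: rank C_0 − rank ∂_1 = 10 − 9 = 1, and the invariant factors of ∂_1 are all 1, so H_0 ≅ Z.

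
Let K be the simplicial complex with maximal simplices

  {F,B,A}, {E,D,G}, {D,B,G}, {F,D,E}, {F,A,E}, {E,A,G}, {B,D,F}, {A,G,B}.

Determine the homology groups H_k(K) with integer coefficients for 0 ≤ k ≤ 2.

H_0 = Z,  H_1 = 0,  H_2 = Z.

Order the vertices as A < B < D < E < F < G. Listing each simplex with vertices in this order, K has dimension 2 with simplices:

  0-simplices (6): A, B, D, E, F, G
  1-simplices (12): AB, AE, AF, AG, BD, BF, BG, DE, DF, DG, EF, EG
  2-simplices (8): ABF, ABG, AEF, AEG, BDF, BDG, DEF, DEG

so the chain groups are C_0 ≅ Z^6, C_1 ≅ Z^12, C_2 ≅ Z^8.

The boundary map ∂_1: C_1 → C_0 sends each edge [p,q] (with p < q) to q − p. For instance
  ∂BF = F − B.
This gives a 6×12 integer matrix of rank 5; reducing to Smith normal form yields diagonal entries (1,1,1,1,1).

∂_2: C_2 → C_1 acts by ∂[p,q,r] = [q,r] − [p,r] + [p,q]. For instance
  ∂DEG = EG − DG + DE,
  ∂BDF = DF − BF + BD.
This gives a 12×8 integer matrix of rank 7; reducing to Smith normal form yields diagonal entries (1,1,1,1,1,1,1).

Now H_k = ker ∂_k / im ∂_{k+1}, so:

  H_0: rank C_0 − rank ∂_1 = 6 − 5 = 1, and the invariant factors of ∂_1 are all 1, so H_0 ≅ Z.
  H_1: rank ker ∂_1 − rank ∂_2 = (12 − 5) − 7 = 0, and the invariant factors of ∂_2 are all 1, so H_1 ≅ 0.
  H_2: rank ker ∂_2 − rank ∂_3 = (8 − 7) − 0 = 1, and there is no ∂_3, so H_2 ≅ Z.

(K is a triangulation of the 2-sphere S^2.)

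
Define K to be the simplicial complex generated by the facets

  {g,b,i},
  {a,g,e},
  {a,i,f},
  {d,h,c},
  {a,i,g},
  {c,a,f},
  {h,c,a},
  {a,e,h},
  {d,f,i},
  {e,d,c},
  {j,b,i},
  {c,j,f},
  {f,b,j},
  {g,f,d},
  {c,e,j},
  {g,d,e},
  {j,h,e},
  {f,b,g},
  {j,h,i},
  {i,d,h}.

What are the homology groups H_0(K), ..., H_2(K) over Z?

Order the vertices as a < b < c < d < e < f < g < h < i < j. Listing each simplex with vertices in this order, K has dimension 2 with simplices:

  0-simplices (10): a, b, c, d, e, f, g, h, i, j
  1-simplices (30): ac, ae, af, ag, ah, ai, bf, bg, bi, bj, cd, ce, cf, ch, cj, de, df, dg, dh, di, eg, eh, ej, fg, fi, fj, gi, hi, hj, ij
  2-simplices (20): acf, ach, aeg, aeh, afi, agi, bfg, bfj, bgi, bij, cde, cdh, cej, cfj, deg, dfg, dfi, dhi, ehj, hij

giving chain groups C_0 ≅ Z^10, C_1 ≅ Z^30, C_2 ≅ Z^20.

The boundary map ∂_1: C_1 → C_0 is given by ∂[p,q] = [q] − [p].
As a 10×30 matrix over Z this has rank 9, with invariant factors (1,1,1,1,1,1,1,1,1).

The boundary map ∂_2: C_2 → C_1 maps a triangle to the signed sum of its edges. For instance
  ∂acf = cf − af + ac,
  ∂hij = ij − hj + hi.
The resulting 30×20 matrix has rank 20, and its Smith normal form has invariant factors (1,1,1,1,1,1,1,1,1,1,1,1,1,1,1,1,1,1,1,2).

Reading off H_k = ker ∂_k / im ∂_{k+1}:

  H_0: rank C_0 − rank ∂_1 = 10 − 9 = 1, and the invariant factors of ∂_1 are all 1, so H_0 ≅ Z.
  H_1: rank ker ∂_1 − rank ∂_2 = (30 − 9) − 20 = 1, and ∂_2 has invariant factor 2 > 1, so H_1 ≅ Z ⊕ Z/2.
  H_2: rank ker ∂_2 − rank ∂_3 = (20 − 20) − 0 = 0, and there is no ∂_3, so H_2 ≅ 0.

As a check, the Euler characteristic is 10 − 30 + 20 = 0, which agrees with 1 − 1 + 0 = 0.
(K is a triangulation of the Klein bottle.)

H_0 ≅ Z,  H_1 ≅ Z ⊕ Z/2,  H_2 = 0.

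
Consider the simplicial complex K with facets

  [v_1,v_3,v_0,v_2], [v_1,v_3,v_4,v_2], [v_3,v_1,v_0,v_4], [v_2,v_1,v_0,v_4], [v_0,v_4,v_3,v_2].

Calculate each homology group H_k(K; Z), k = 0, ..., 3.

H_0 = Z,  H_1 = 0,  H_2 = 0,  H_3 = Z.

Take the total order v_0 < v_1 < v_2 < v_3 < v_4 on the vertex set. Then K (dimension 3) consists of the simplices:

  0-simplices (5): [v_0], [v_1], [v_2], [v_3], [v_4]
  1-simplices (10): [v_0,v_1], [v_0,v_2], [v_0,v_3], [v_0,v_4], [v_1,v_2], [v_1,v_3], [v_1,v_4], [v_2,v_3], [v_2,v_4], [v_3,v_4]
  2-simplices (10): [v_0,v_1,v_2], [v_0,v_1,v_3], [v_0,v_1,v_4], [v_0,v_2,v_3], [v_0,v_2,v_4], [v_0,v_3,v_4], [v_1,v_2,v_3], [v_1,v_2,v_4], [v_1,v_3,v_4], [v_2,v_3,v_4]
  3-simplices (5): [v_0,v_1,v_2,v_3], [v_0,v_1,v_2,v_4], [v_0,v_1,v_3,v_4], [v_0,v_2,v_3,v_4], [v_1,v_2,v_3,v_4]

so the chain groups are C_0 ≅ Z^5, C_1 ≅ Z^10, C_2 ≅ Z^10, C_3 ≅ Z^5.

Boundary ∂_1: C_1 → C_0 sends each edge [p,q] (with p < q) to q − p. For instance
  ∂[v_1,v_2] = [v_2] − [v_1].
The 5×10 boundary matrix has rank 4 and Smith normal form diag(1,1,1,1).

∂_2: C_2 → C_1 sends each 2-simplex [p,q,r] to [q,r] − [p,r] + [p,q]. For instance
  ∂[v_2,v_3,v_4] = [v_3,v_4] − [v_2,v_4] + [v_2,v_3],
  ∂[v_0,v_1,v_2] = [v_1,v_2] − [v_0,v_2] + [v_0,v_1].
The 10×10 boundary matrix has rank 6 and Smith normal form diag(1,1,1,1,1,1).

The boundary map ∂_3: C_3 → C_2 sends each 3-simplex σ to the alternating sum Σ_i (−1)^i (σ with its i-th vertex removed). For instance
  ∂[v_0,v_2,v_3,v_4] = [v_2,v_3,v_4] − [v_0,v_3,v_4] + [v_0,v_2,v_4] − [v_0,v_2,v_3],
  ∂[v_1,v_2,v_3,v_4] = [v_2,v_3,v_4] − [v_1,v_3,v_4] + [v_1,v_2,v_4] − [v_1,v_2,v_3].
As a 10×5 matrix over Z this has rank 4, with invariant factors (1,1,1,1).

Computing H_k = (kernel of ∂_k) / (image of ∂_{k+1}):

  H_0: rank C_0 − rank ∂_1 = 5 − 4 = 1, and the invariant factors of ∂_1 are all 1, so H_0 ≅ Z.
  H_1: rank ker ∂_1 − rank ∂_2 = (10 − 4) − 6 = 0, and the invariant factors of ∂_2 are all 1, so H_1 ≅ 0.
  H_2: rank ker ∂_2 − rank ∂_3 = (10 − 6) − 4 = 0, and the invariant factors of ∂_3 are all 1, so H_2 ≅ 0.
  H_3: rank ker ∂_3 − rank ∂_4 = (5 − 4) − 0 = 1, and there is no ∂_4, so H_3 ≅ Z.

As a check, the Euler characteristic is 5 − 10 + 10 − 5 = 0, which agrees with 1 − 0 + 0 − 1 = 0.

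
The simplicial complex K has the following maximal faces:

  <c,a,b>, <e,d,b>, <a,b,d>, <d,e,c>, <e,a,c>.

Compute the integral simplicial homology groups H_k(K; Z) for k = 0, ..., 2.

Take the total order a < b < c < d < e on the vertex set. Then K (dimension 2) consists of the simplices:

  0-simplices (5): a, b, c, d, e
  1-simplices (10): ab, ac, ad, ae, bc, bd, be, cd, ce, de
  2-simplices (5): abc, abd, ace, bde, cde

Hence C_0 ≅ Z^5, C_1 ≅ Z^10, C_2 ≅ Z^5.

∂_1: C_1 → C_0 is given by ∂[p,q] = [q] − [p].
The resulting 5×10 matrix has rank 4, and its Smith normal form has invariant factors (1,1,1,1).

∂_2: C_2 → C_1 maps a triangle to the signed sum of its edges. For instance
  ∂cde = de − ce + cd,
  ∂abc = bc − ac + ab.
This gives a 10×5 integer matrix of rank 5; reducing to Smith normal form yields diagonal entries (1,1,1,1,1).

Reading off H_k = ker ∂_k / im ∂_{k+1}:

  H_0: rank C_0 − rank ∂_1 = 5 − 4 = 1, and the invariant factors of ∂_1 are all 1, so H_0 ≅ Z.
  H_1: rank ker ∂_1 − rank ∂_2 = (10 − 4) − 5 = 1, and the invariant factors of ∂_2 are all 1, so H_1 ≅ Z.
  H_2: rank ker ∂_2 − rank ∂_3 = (5 − 5) − 0 = 0, and there is no ∂_3, so H_2 ≅ 0.

H_0 ≅ Z,  H_1 ≅ Z,  H_2 = 0.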